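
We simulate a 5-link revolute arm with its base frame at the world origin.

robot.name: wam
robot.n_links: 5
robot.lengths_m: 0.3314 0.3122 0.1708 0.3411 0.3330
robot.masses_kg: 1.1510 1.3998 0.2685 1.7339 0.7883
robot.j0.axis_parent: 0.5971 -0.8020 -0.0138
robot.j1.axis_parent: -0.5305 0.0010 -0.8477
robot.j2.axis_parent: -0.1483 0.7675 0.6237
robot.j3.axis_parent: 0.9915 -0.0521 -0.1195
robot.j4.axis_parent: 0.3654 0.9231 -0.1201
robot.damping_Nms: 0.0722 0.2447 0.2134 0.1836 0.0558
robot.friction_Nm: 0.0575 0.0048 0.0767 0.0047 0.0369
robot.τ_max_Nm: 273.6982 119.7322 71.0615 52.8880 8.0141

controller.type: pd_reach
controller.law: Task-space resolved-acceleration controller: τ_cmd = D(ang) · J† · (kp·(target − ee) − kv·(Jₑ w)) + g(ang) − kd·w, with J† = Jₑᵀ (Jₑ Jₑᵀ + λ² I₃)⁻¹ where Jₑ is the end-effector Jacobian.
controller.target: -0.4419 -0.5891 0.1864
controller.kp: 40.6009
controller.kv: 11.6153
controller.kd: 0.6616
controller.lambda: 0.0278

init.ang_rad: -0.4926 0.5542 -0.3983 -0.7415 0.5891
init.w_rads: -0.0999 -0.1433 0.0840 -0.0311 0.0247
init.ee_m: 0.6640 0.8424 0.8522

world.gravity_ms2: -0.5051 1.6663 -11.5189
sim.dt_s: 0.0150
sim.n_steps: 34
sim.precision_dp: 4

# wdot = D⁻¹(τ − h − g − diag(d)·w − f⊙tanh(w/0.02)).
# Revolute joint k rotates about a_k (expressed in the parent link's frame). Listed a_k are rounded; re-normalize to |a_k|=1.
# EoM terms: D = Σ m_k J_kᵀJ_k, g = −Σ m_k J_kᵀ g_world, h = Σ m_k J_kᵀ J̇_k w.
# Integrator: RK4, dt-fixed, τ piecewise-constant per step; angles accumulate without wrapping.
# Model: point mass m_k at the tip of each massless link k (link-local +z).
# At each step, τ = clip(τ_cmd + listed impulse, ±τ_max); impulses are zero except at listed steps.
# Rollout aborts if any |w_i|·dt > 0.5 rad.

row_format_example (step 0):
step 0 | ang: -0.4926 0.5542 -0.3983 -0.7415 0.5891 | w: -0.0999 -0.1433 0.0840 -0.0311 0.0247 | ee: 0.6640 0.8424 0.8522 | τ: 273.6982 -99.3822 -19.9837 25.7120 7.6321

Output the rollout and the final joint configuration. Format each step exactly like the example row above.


step 1 | ang: -0.4878 0.5245 -0.4063 -0.7872 0.6044 | w: 0.7809 -3.6009 -1.0382 -5.8481 1.8887 | ee: 0.6600 0.8360 0.8477 | τ: 256.7818 -81.4490 -15.4344 26.2478 5.3073
step 2 | ang: -0.4563 0.4935 -0.4116 -0.8841 0.6206 | w: 3.3959 -0.5537 0.3568 -6.9602 0.1813 | ee: 0.6466 0.8190 0.8392 | τ: 209.0602 -69.0629 -11.4957 21.1205 5.6331
step 3 | ang: -0.3929 0.4959 -0.3982 -0.9947 0.6139 | w: 5.0411 0.9027 1.4148 -7.6691 -1.1679 | ee: 0.6252 0.7938 0.8292 | τ: 161.4006 -54.9983 -7.9704 16.0255 5.5022
step 4 | ang: -0.3102 0.5131 -0.3682 -1.1112 0.5901 | w: 5.9866 1.4204 2.7109 -7.7520 -1.9740 | ee: 0.5967 0.7607 0.8175 | τ: 116.9792 -40.4255 -5.9491 11.3262 4.9573
step 5 | ang: -0.2163 0.5363 -0.3157 -1.2243 0.5611 | w: 6.5504 1.7347 4.4000 -7.2597 -1.7811 | ee: 0.5621 0.7203 0.8047 | τ: 78.4395 -27.2505 -5.2532 7.4852 3.8953
step 6 | ang: -0.1155 0.5657 -0.2510 -1.3302 0.5358 | w: 6.8888 2.1529 4.0224 -6.9106 -1.6491 | ee: 0.5220 0.6743 0.7920 | τ: 46.4203 -15.8690 -3.8107 4.4167 3.1662
step 7 | ang: -0.0117 0.5980 -0.2015 -1.4328 0.5103 | w: 6.9355 2.0745 2.5059 -6.8001 -1.7964 | ee: 0.4773 0.6247 0.7806 | τ: 22.8777 -7.2375 -2.4002 2.9612 2.8079
step 8 | ang: 0.0920 0.6277 -0.1670 -1.5317 0.4858 | w: 6.8936 1.8675 2.0650 -6.4107 -1.4571 | ee: 0.4301 0.5729 0.7700 | τ: 6.2735 -1.4625 -2.2465 2.7138 2.2237
step 9 | ang: 0.1943 0.6531 -0.1433 -1.6255 0.4645 | w: 6.7578 1.5009 1.1533 -6.0947 -1.3562 | ee: 0.3819 0.5200 0.7598 | τ: -6.1054 2.9068 -1.9844 2.8642 1.9168
step 10 | ang: 0.2947 0.6735 -0.1293 -1.7135 0.4461 | w: 6.6337 1.2222 0.7326 -5.6363 -1.0852 | ee: 0.3336 0.4670 0.7499 | τ: -15.1335 5.8538 -2.1076 3.2306 1.5537
step 11 | ang: 0.3929 0.6891 -0.1232 -1.7949 0.4306 | w: 6.4710 0.8683 0.1382 -5.2208 -0.9598 | ee: 0.2860 0.4146 0.7401 | τ: -21.9258 8.0647 -2.1083 3.6471 1.3429
step 12 | ang: 0.4889 0.7002 -0.1236 -1.8696 0.4177 | w: 6.3424 0.6449 -0.1166 -4.7252 -0.7332 | ee: 0.2395 0.3632 0.7302 | τ: -26.9965 9.5158 -2.2708 4.0236 1.0877
step 13 | ang: 0.5828 0.7078 -0.1283 -1.9371 0.4075 | w: 6.1949 0.3888 -0.4600 -4.2736 -0.6061 | ee: 0.1944 0.3133 0.7203 | τ: -30.9654 10.6425 -2.3233 4.3534 0.9250
step 14 | ang: 0.6746 0.7118 -0.1375 -1.9979 0.3992 | w: 6.0510 0.1710 -0.7306 -3.8287 -0.4894 | ee: 0.1509 0.2651 0.7101 | τ: -34.1496 11.4749 -2.3541 4.6116 0.7744
step 15 | ang: 0.7642 0.7129 -0.1504 -2.0522 0.3925 | w: 5.9090 -0.0102 -0.9485 -3.3990 -0.3898 | ee: 0.1091 0.2186 0.6996 | τ: -36.8190 12.1196 -2.3551 4.8040 0.6354
step 16 | ang: 0.8517 0.7115 -0.1661 -2.1001 0.3872 | w: 5.7693 -0.1486 -1.1147 -2.9860 -0.3046 | ee: 0.0689 0.1738 0.6888 | τ: -39.1646 12.6405 -2.3300 4.9397 0.5011
step 17 | ang: 0.9372 0.7084 -0.1840 -2.1419 0.3831 | w: 5.6280 -0.2507 -1.2451 -2.5952 -0.2361 | ee: 0.0304 0.1307 0.6776 | τ: -41.3297 13.0934 -2.2727 5.0295 0.3690
step 18 | ang: 1.0204 0.7040 -0.2035 -2.1781 0.3799 | w: 5.4841 -0.3148 -1.3400 -2.2263 -0.1805 | ee: -0.0067 0.0892 0.6659 | τ: -43.4002 13.5039 -2.1840 5.0797 0.2331
step 19 | ang: 1.1015 0.6989 -0.2243 -2.2089 0.3775 | w: 5.3347 -0.3450 -1.4063 -1.8810 -0.1372 | ee: -0.0422 0.0492 0.6536 | τ: -45.4239 13.8897 -2.0603 5.0946 0.0905
step 20 | ang: 1.1803 0.6935 -0.2459 -2.2348 0.3757 | w: 5.1777 -0.3455 -1.4482 -1.5599 -0.1042 | ee: -0.0765 0.0107 0.6408 | τ: -47.4148 14.2564 -1.8985 5.0745 -0.0615
step 21 | ang: 1.2567 0.6884 -0.2679 -2.2560 0.3743 | w: 5.0108 -0.3214 -1.4696 -1.2638 -0.0793 | ee: -0.1093 -0.0263 0.6272 | τ: -49.3601 14.6025 -1.6958 5.0183 -0.2247
step 22 | ang: 1.3305 0.6838 -0.2900 -2.2729 0.3732 | w: 4.8326 -0.2783 -1.4735 -0.9937 -0.0597 | ee: -0.1409 -0.0620 0.6129 | τ: -51.2281 14.9214 -1.4511 4.9237 -0.3997
step 23 | ang: 1.4016 0.6800 -0.3121 -2.2860 0.3724 | w: 4.6420 -0.2220 -1.4629 -0.7503 -0.0433 | ee: -0.1712 -0.0963 0.5977 | τ: -52.9751 15.2034 -1.1658 4.7897 -0.5855
step 24 | ang: 1.4696 0.6771 -0.3339 -2.2956 0.3719 | w: 4.4390 -0.1579 -1.4405 -0.5343 -0.0285 | ee: -0.2001 -0.1292 0.5818 | τ: -54.5526 15.4383 -0.8434 4.6171 -0.7796
step 25 | ang: 1.5346 0.6752 -0.3554 -2.3022 0.3716 | w: 4.2245 -0.0909 -1.4095 -0.3460 -0.0156 | ee: -0.2276 -0.1608 0.5651 | τ: -55.9130 15.6163 -0.4908 4.4097 -0.9766
step 26 | ang: 1.5963 0.6743 -0.3762 -2.3062 0.3714 | w: 4.0002 -0.0246 -1.3728 -0.1853 -0.0059 | ee: -0.2537 -0.1909 0.5477 | τ: -57.0156 15.7292 -0.1168 4.1740 -1.1701
step 27 | ang: 1.6545 0.6744 -0.3965 -2.3079 0.3714 | w: 3.7678 0.0361 -1.3334 -0.0524 0.0019 | ee: -0.2783 -0.2195 0.5297 | τ: -57.8375 15.7738 0.2698 3.9187 -1.3561
step 28 | ang: 1.7093 0.6753 -0.4162 -2.3079 0.3715 | w: 3.5307 0.0913 -1.2897 0.0545 0.0112 | ee: -0.3013 -0.2466 0.5112 | τ: -58.3675 15.7455 0.6579 3.6539 -1.5329
step 29 | ang: 1.7604 0.6771 -0.4351 -2.3064 0.3718 | w: 3.2923 0.1416 -1.2407 0.1381 0.0236 | ee: -0.3226 -0.2722 0.4924 | τ: -58.6060 15.6433 1.0367 3.3895 -1.6982
step 30 | ang: 1.8080 0.6796 -0.4533 -2.3039 0.3723 | w: 3.0553 0.1856 -1.1874 0.2002 0.0407 | ee: -0.3423 -0.2962 0.4735 | τ: -58.5695 15.4725 1.3983 3.1346 -1.8509
step 31 | ang: 1.8521 0.6826 -0.4706 -2.3005 0.3730 | w: 2.8220 0.2220 -1.1316 0.2424 0.0624 | ee: -0.3603 -0.3187 0.4546 | τ: -58.2824 15.2411 1.7360 2.8982 -1.9893
step 32 | ang: 1.8928 0.6862 -0.4871 -2.2967 0.3742 | w: 2.5945 0.2509 -1.0751 0.2672 0.0867 | ee: -0.3767 -0.3397 0.4359 | τ: -57.7717 14.9572 2.0439 2.6872 -2.1109
step 33 | ang: 1.9300 0.6902 -0.5028 -2.2925 0.3757 | w: 2.3752 0.2731 -1.0187 0.2776 0.1112 | ee: -0.3914 -0.3592 0.4175 | τ: -57.0672 14.6292 2.3173 2.5061 -2.2133
step 34 | ang: 1.9641 0.6944 -0.5176 -2.2884 0.3775 | w: 2.1656 0.2898 -0.9631 0.2763 0.1343 | ee: -0.4045 -0.3773 0.3997
final ang (rad): 1.9641 0.6944 -0.5176 -2.2884 0.3775


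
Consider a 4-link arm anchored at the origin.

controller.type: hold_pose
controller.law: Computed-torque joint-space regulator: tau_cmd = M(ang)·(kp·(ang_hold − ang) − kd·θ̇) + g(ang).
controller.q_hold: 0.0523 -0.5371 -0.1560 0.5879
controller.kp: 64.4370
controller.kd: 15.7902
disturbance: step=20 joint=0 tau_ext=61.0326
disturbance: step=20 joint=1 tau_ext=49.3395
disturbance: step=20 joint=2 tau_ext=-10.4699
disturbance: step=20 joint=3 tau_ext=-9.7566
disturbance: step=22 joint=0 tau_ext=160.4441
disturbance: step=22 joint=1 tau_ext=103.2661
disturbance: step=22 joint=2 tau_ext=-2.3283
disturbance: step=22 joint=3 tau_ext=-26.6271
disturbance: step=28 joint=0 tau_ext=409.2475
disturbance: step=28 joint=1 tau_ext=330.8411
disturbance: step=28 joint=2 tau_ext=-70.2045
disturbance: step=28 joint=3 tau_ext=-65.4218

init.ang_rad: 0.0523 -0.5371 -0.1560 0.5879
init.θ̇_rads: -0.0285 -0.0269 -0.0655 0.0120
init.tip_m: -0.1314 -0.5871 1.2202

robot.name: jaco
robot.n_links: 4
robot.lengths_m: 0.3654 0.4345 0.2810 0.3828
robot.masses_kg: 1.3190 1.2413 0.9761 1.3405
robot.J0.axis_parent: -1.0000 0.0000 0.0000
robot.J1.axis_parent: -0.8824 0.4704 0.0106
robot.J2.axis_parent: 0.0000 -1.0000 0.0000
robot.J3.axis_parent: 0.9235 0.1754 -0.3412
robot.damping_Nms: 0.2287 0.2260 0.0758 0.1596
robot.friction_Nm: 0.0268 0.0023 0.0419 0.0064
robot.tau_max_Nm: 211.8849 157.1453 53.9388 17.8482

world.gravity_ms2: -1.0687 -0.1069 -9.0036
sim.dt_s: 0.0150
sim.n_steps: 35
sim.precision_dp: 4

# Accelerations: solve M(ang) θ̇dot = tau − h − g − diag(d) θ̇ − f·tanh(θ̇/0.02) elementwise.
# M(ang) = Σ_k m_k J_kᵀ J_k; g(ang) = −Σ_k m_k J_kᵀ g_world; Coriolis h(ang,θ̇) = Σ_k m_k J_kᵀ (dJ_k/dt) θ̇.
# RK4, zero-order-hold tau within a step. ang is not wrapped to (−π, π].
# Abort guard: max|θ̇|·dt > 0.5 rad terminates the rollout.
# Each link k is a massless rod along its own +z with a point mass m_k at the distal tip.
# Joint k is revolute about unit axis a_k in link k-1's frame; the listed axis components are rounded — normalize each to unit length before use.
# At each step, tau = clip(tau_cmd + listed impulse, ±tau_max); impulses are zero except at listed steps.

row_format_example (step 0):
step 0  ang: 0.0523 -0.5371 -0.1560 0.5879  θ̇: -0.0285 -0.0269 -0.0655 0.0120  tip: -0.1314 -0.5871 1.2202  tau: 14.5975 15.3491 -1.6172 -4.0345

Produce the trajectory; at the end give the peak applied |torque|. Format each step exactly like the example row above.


step 1  ang: 0.0519 -0.5374 -0.1568 0.5881  θ̇: -0.0228 -0.0183 -0.0472 0.0108  tip: -0.1310 -0.5878 1.2198  tau: 14.0341 15.0390 -1.6879 -3.9504
step 2  ang: 0.0516 -0.5377 -0.1574 0.5882  θ̇: -0.0180 -0.0115 -0.0326 0.0097  tip: -0.1307 -0.5884 1.2195  tau: 13.5622 14.7794 -1.7470 -3.8801
step 3  ang: 0.0514 -0.5378 -0.1578 0.5884  θ̇: -0.0139 -0.0065 -0.0212 0.0084  tip: -0.1305 -0.5888 1.2192  tau: 13.1681 14.5625 -1.7956 -3.8216
step 4  ang: 0.0512 -0.5379 -0.1581 0.5885  θ̇: -0.0103 -0.0030 -0.0127 0.0069  tip: -0.1304 -0.5891 1.2190  tau: 12.8397 14.3816 -1.8344 -3.7729
step 5  ang: 0.0511 -0.5379 -0.1582 0.5886  θ̇: -0.0071 -0.0009 -0.0067 0.0051  tip: -0.1303 -0.5893 1.2189  tau: 12.5668 14.2310 -1.8645 -3.7325
step 6  ang: 0.0510 -0.5379 -0.1583 0.5886  θ̇: -0.0043 0.0002 -0.0026 0.0032  tip: -0.1303 -0.5894 1.2189  tau: 12.3407 14.1059 -1.8874 -3.6992
step 7  ang: 0.0509 -0.5379 -0.1583 0.5887  θ̇: -0.0019 0.0008 0.0002 0.0015  tip: -0.1303 -0.5895 1.2188  tau: 12.1540 14.0023 -1.9048 -3.6718
step 8  ang: 0.0509 -0.5379 -0.1583 0.5887  θ̇: 0.0001 0.0010 0.0021 0.0001  tip: -0.1303 -0.5895 1.2188  tau: 12.0003 13.9166 -1.9181 -3.6493
step 9  ang: 0.0509 -0.5379 -0.1583 0.5887  θ̇: 0.0016 0.0011 0.0034 -0.0010  tip: -0.1303 -0.5894 1.2188  tau: 11.8741 13.8462 -1.9283 -3.6310
step 10  ang: 0.0510 -0.5378 -0.1582 0.5887  θ̇: 0.0027 0.0012 0.0042 -0.0019  tip: -0.1303 -0.5894 1.2189  tau: 11.7709 13.7883 -1.9363 -3.6160
step 11  ang: 0.0510 -0.5378 -0.1581 0.5886  θ̇: 0.0036 0.0012 0.0048 -0.0025  tip: -0.1304 -0.5893 1.2189  tau: 11.6868 13.7411 -1.9425 -3.6039
step 12  ang: 0.0511 -0.5378 -0.1581 0.5886  θ̇: 0.0042 0.0012 0.0051 -0.0029  tip: -0.1304 -0.5892 1.2190  tau: 11.6186 13.7027 -1.9474 -3.5941
step 13  ang: 0.0511 -0.5378 -0.1580 0.5885  θ̇: 0.0046 0.0012 0.0053 -0.0032  tip: -0.1304 -0.5891 1.2190  tau: 11.5635 13.6718 -1.9514 -3.5863
step 14  ang: 0.0512 -0.5378 -0.1579 0.5885  θ̇: 0.0048 0.0011 0.0054 -0.0033  tip: -0.1305 -0.5890 1.2191  tau: 11.5193 13.6469 -1.9545 -3.5800
step 15  ang: 0.0513 -0.5378 -0.1578 0.5884  θ̇: 0.0049 0.0011 0.0054 -0.0034  tip: -0.1305 -0.5889 1.2192  tau: 11.4841 13.6272 -1.9571 -3.5750
step 16  ang: 0.0513 -0.5377 -0.1577 0.5884  θ̇: 0.0049 0.0011 0.0053 -0.0033  tip: -0.1306 -0.5888 1.2192  tau: 11.4564 13.6116 -1.9592 -3.5711
step 17  ang: 0.0514 -0.5377 -0.1577 0.5883  θ̇: 0.0048 0.0011 0.0052 -0.0033  tip: -0.1306 -0.5887 1.2193  tau: 11.4347 13.5996 -1.9609 -3.5680
step 18  ang: 0.0515 -0.5377 -0.1576 0.5883  θ̇: 0.0047 0.0011 0.0050 -0.0031  tip: -0.1307 -0.5886 1.2194  tau: 11.4180 13.5904 -1.9624 -3.5657
step 19  ang: 0.0516 -0.5377 -0.1575 0.5882  θ̇: 0.0045 0.0011 0.0048 -0.0030  tip: -0.1307 -0.5885 1.2194  tau: 11.4053 13.5835 -1.9636 -3.5640
step 20  ang: 0.0516 -0.5377 -0.1574 0.5882  θ̇: 0.0043 0.0010 0.0046 -0.0029  tip: -0.1307 -0.5884 1.2195  tau: 72.4286 62.9180 -12.4346 -13.3193
step 21  ang: 0.0517 -0.5351 -0.1574 0.5881  θ̇: 0.0049 0.3382 0.0030 -0.0057  tip: -0.1298 -0.5863 1.2210  tau: -3.5574 1.4877 0.6008 -1.1734
step 22  ang: 0.0518 -0.5307 -0.1574 0.5880  θ̇: 0.0059 0.2522 0.0008 -0.0108  tip: -0.1280 -0.5829 1.2238  tau: 159.5455 106.8947 -2.1823 -17.8482
step 23  ang: 0.0531 -0.5204 -0.1520 0.5987  θ̇: 0.1678 1.1255 0.7079 1.4141  tip: -0.1269 -0.5756 1.2272  tau: -37.9814 -19.8902 0.3208 2.0262
step 24  ang: 0.0553 -0.5058 -0.1428 0.6167  θ̇: 0.1301 0.8211 0.5185 0.9953  tip: -0.1264 -0.5656 1.2312  tau: -29.1573 -13.9317 -0.1315 1.0124
step 25  ang: 0.0571 -0.4953 -0.1362 0.6292  θ̇: 0.1013 0.5770 0.3670 0.6816  tip: -0.1259 -0.5580 1.2342  tau: -21.7666 -8.9419 -0.4949 0.1572
step 26  ang: 0.0584 -0.4881 -0.1316 0.6376  θ̇: 0.0777 0.3842 0.2478 0.4467  tip: -0.1257 -0.5526 1.2364  tau: -15.5856 -4.7716 -0.7895 -0.5616
step 27  ang: 0.0594 -0.4835 -0.1286 0.6430  θ̇: 0.0577 0.2340 0.1553 0.2711  tip: -0.1256 -0.5489 1.2378  tau: -10.4261 -1.2934 -1.0298 -1.1635
step 28  ang: 0.0602 -0.4808 -0.1268 0.6460  θ̇: 0.0403 0.1185 0.0845 0.1401  tip: -0.1255 -0.5466 1.2387  tau: 211.8849 157.1453 -53.9388 -17.8482
step 29  ang: 0.0696 -0.4838 -0.1393 0.6561  θ̇: 1.2067 -0.5013 -1.7435 1.1993  tip: -0.1192 -0.5391 1.2397  tau: -55.9748 -34.0906 11.5639 1.9032
step 30  ang: 0.0852 -0.4906 -0.1624 0.6710  θ̇: 0.8784 -0.4027 -1.3328 0.7896  tip: -0.1082 -0.5277 1.2407  tau: -43.5575 -25.3004 9.2352 0.9023
step 31  ang: 0.0964 -0.4960 -0.1798 0.6806  θ̇: 0.6219 -0.3305 -0.9981 0.4918  tip: -0.1000 -0.5196 1.2412  tau: -33.1977 -17.9609 7.2679 0.0323
step 32  ang: 0.1042 -0.5005 -0.1927 0.6863  θ̇: 0.4208 -0.2758 -0.7270 0.2731  tip: -0.0942 -0.5143 1.2413  tau: -24.5743 -11.8546 5.6158 -0.7128
step 33  ang: 0.1093 -0.5043 -0.2020 0.6892  θ̇: 0.2629 -0.2330 -0.5089 0.1113  tip: -0.0903 -0.5113 1.2412  tau: -17.4138 -6.7902 4.2337 -1.3423
step 34  ang: 0.1123 -0.5076 -0.2083 0.6900  θ̇: 0.1393 -0.1983 -0.3343 -0.0087  tip: -0.0878 -0.5100 1.2409  tau: -11.4838 -2.6025 3.0803 -1.8683
step 35  ang: 0.1137 -0.5103 -0.2123 0.6892  θ̇: 0.0427 -0.1689 -0.1951 -0.0955  tip: -0.0866 -0.5102 1.2404
max |tau| (N·m): 211.8849


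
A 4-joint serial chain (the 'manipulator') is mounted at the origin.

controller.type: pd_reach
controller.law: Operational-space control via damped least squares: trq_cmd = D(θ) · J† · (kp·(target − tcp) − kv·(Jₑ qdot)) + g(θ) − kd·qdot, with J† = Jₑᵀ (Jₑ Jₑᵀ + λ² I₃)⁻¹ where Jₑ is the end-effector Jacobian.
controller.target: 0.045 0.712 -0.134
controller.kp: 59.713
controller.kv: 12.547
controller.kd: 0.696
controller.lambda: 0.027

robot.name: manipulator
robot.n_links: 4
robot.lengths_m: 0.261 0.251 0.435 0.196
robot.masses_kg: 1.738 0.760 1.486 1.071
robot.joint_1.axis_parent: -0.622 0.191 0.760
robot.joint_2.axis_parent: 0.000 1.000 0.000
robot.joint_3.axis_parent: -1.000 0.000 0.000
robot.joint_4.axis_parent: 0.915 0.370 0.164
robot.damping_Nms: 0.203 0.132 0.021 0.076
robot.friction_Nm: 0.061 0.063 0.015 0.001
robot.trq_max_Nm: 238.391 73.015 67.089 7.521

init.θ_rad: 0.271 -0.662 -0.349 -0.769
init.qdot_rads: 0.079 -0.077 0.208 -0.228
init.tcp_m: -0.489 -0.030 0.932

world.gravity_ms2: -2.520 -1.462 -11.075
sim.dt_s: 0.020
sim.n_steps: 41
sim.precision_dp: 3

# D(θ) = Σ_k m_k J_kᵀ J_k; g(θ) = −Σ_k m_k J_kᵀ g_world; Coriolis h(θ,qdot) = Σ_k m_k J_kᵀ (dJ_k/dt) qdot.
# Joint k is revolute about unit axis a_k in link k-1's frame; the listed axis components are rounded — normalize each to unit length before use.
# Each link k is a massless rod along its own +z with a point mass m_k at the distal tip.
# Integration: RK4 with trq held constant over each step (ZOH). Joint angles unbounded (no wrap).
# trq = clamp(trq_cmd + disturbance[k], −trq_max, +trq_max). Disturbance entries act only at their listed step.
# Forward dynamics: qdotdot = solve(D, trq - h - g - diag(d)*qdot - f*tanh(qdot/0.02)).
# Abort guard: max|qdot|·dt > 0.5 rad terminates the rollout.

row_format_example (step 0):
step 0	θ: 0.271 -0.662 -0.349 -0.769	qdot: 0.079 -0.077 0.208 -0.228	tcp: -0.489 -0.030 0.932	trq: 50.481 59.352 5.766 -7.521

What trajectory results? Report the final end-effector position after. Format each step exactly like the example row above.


step 1	θ: 0.326 -0.677 -0.369 -0.843	qdot: 5.338 -1.432 -2.087 -6.965	tcp: -0.486 -0.022 0.922	trq: 36.546 51.043 8.055 -5.719
step 2	θ: 0.458 -0.711 -0.418 -1.022	qdot: 7.796 -1.951 -2.740 -10.800	tcp: -0.472 -0.005 0.900	trq: 24.802 42.439 9.391 -1.653
step 3	θ: 0.621 -0.750 -0.469 -1.241	qdot: 8.457 -1.897 -2.298 -11.076	tcp: -0.452 0.016 0.871	trq: 17.474 35.699 10.040 -0.760
step 4	θ: 0.788 -0.784 -0.509 -1.460	qdot: 8.338 -1.522 -1.739 -10.847	tcp: -0.427 0.042 0.840	trq: 12.030 29.531 9.747 -0.153
step 5	θ: 0.950 -0.809 -0.539 -1.673	qdot: 7.860 -0.995 -1.299 -10.434	tcp: -0.399 0.071 0.809	trq: 7.692 23.345 9.296 0.356
step 6	θ: 1.101 -0.824 -0.562 -1.876	qdot: 7.222 -0.421 -1.012 -9.900	tcp: -0.370 0.104 0.778	trq: 4.273 17.312 9.005 0.760
step 7	θ: 1.238 -0.826 -0.580 -2.068	qdot: 6.541 0.136 -0.843 -9.294	tcp: -0.341 0.141 0.749	trq: 1.750 11.808 8.879 1.062
step 8	θ: 1.363 -0.819 -0.596 -2.248	qdot: 5.901 0.635 -0.745 -8.664	tcp: -0.315 0.181 0.720	trq: 0.149 7.188 8.738 1.275
step 9	θ: 1.475 -0.802 -0.610 -2.415	qdot: 5.360 1.059 -0.685 -8.046	tcp: -0.292 0.223 0.690	trq: -0.583 3.535 8.248 1.406
step 10	θ: 1.579 -0.778 -0.624 -2.570	qdot: 4.977 1.385 -0.675 -7.456	tcp: -0.272 0.267 0.661	trq: -0.661 0.774 6.873 1.458
step 11	θ: 1.677 -0.748 -0.638 -2.713	qdot: 4.801 1.593 -0.790 -6.875	tcp: -0.257 0.311 0.629	trq: -0.704 -1.436 3.858 1.416
step 12	θ: 1.773 -0.716 -0.658 -2.844	qdot: 4.826 1.679 -1.164 -6.229	tcp: -0.245 0.353 0.596	trq: -1.928 -3.626 -1.498 1.244
step 13	θ: 1.871 -0.682 -0.689 -2.961	qdot: 4.937 1.694 -1.947 -5.373	tcp: -0.237 0.394 0.561	trq: -5.909 -6.379 -8.572 0.887
step 14	θ: 1.970 -0.648 -0.740 -3.056	qdot: 4.848 1.797 -3.138 -4.164	tcp: -0.231 0.432 0.522	trq: -12.882 -9.986 -13.769 0.341
step 15	θ: 2.061 -0.608 -0.816 -3.125	qdot: 4.253 2.220 -4.403 -2.723	tcp: -0.227 0.467 0.480	trq: -20.375 -13.937 -13.595 -0.177
step 16	θ: 2.135 -0.555 -0.912 -3.167	qdot: 3.197 3.053 -5.253 -1.476	tcp: -0.223 0.496 0.434	trq: -26.095 -17.386 -9.262 -0.312
step 17	θ: 2.186 -0.483 -1.020 -3.188	qdot: 2.029 4.163 -5.439 -0.669	tcp: -0.216 0.522 0.386	trq: -29.807 -19.945 -4.019 0.006
step 18	θ: 2.216 -0.387 -1.124 -3.196	qdot: 1.044 5.315 -5.003 -0.220	tcp: -0.206 0.543 0.336	trq: -31.926 -21.558 0.132 0.534
step 19	θ: 2.229 -0.271 -1.216 -3.198	qdot: 0.346 6.276 -4.122 0.034	tcp: -0.194 0.560 0.286	trq: -32.710 -22.305 2.582 1.013
step 20	θ: 2.231 -0.138 -1.287 -3.195	qdot: -0.101 6.880 -3.005 0.190	tcp: -0.180 0.573 0.237	trq: -32.382 -22.354 3.453 1.320
step 21	θ: 2.226 0.002 -1.335 -3.190	qdot: -0.377 7.060 -1.827 0.280	tcp: -0.165 0.582 0.192	trq: -31.287 -21.904 3.133 1.437
step 22	θ: 2.217 0.141 -1.361 -3.184	qdot: -0.566 6.854 -0.704 0.318	tcp: -0.149 0.589 0.150	trq: -29.781 -21.145 2.037 1.397
step 23	θ: 2.204 0.274 -1.365 -3.178	qdot: -0.713 6.357 0.291 0.317	tcp: -0.133 0.594 0.114	trq: -28.218 -20.229 0.530 1.246
step 24	θ: 2.189 0.394 -1.351 -3.171	qdot: -0.840 5.692 1.123 0.298	tcp: -0.118 0.598 0.082	trq: -26.850 -19.279 -1.118 1.023
step 25	θ: 2.171 0.501 -1.322 -3.166	qdot: -0.954 4.968 1.787 0.280	tcp: -0.103 0.601 0.054	trq: -25.794 -18.389 -2.735 0.760
step 26	θ: 2.151 0.593 -1.281 -3.160	qdot: -1.056 4.265 2.292 0.277	tcp: -0.089 0.604 0.031	trq: -25.071 -17.612 -4.212 0.485
step 27	θ: 2.129 0.672 -1.231 -3.155	qdot: -1.143 3.628 2.657 0.290	tcp: -0.076 0.607 0.010	trq: -24.644 -16.972 -5.490 0.217
step 28	θ: 2.106 0.739 -1.176 -3.149	qdot: -1.213 3.075 2.900 0.317	tcp: -0.064 0.611 -0.007	trq: -24.449 -16.467 -6.546 -0.026
step 29	θ: 2.081 0.796 -1.117 -3.142	qdot: -1.265 2.610 3.041 0.353	tcp: -0.054 0.614 -0.023	trq: -24.425 -16.079 -7.384 -0.236
step 30	θ: 2.055 0.844 -1.055 -3.135	qdot: -1.299 2.224 3.100 0.393	tcp: -0.044 0.618 -0.036	trq: -24.523 -15.780 -8.028 -0.409
step 31	θ: 2.029 0.885 -0.993 -3.127	qdot: -1.317 1.907 3.093 0.435	tcp: -0.036 0.621 -0.048	trq: -24.705 -15.542 -8.509 -0.547
step 32	θ: 2.003 0.920 -0.932 -3.118	qdot: -1.321 1.648 3.035 0.478	tcp: -0.028 0.624 -0.058	trq: -24.951 -15.338 -8.867 -0.653
step 33	θ: 1.976 0.951 -0.872 -3.108	qdot: -1.315 1.438 2.936 0.523	tcp: -0.022 0.626 -0.067	trq: -25.248 -15.145 -9.139 -0.734
step 34	θ: 1.950 0.978 -0.815 -3.097	qdot: -1.300 1.267 2.807 0.573	tcp: -0.015 0.629 -0.075	trq: -25.590 -14.947 -9.360 -0.794
step 35	θ: 1.924 1.002 -0.760 -3.085	qdot: -1.280 1.131 2.656 0.630	tcp: -0.010 0.631 -0.081	trq: -25.970 -14.735 -9.558 -0.839
step 36	θ: 1.899 1.024 -0.709 -3.071	qdot: -1.258 1.022 2.487 0.698	tcp: -0.004 0.632 -0.087	trq: -26.375 -14.508 -9.751 -0.872
step 37	θ: 1.874 1.043 -0.661 -3.057	qdot: -1.232 0.936 2.300 0.776	tcp: 0.001 0.633 -0.092	trq: -26.774 -14.274 -9.944 -0.897
step 38	θ: 1.850 1.061 -0.617 -3.040	qdot: -1.204 0.870 2.093 0.866	tcp: 0.006 0.634 -0.096	trq: -27.104 -14.059 -10.118 -0.913
step 39	θ: 1.826 1.078 -0.577 -3.022	qdot: -1.169 0.818 1.863 0.964	tcp: 0.010 0.635 -0.099	trq: -27.261 -13.900 -10.224 -0.919
step 40	θ: 1.803 1.094 -0.543 -3.002	qdot: -1.124 0.776 1.607 1.061	tcp: 0.015 0.636 -0.101	trq: -27.115 -13.844 -10.191 -0.912
step 41	θ: 1.781 1.109 -0.513 -2.979	qdot: -1.065 0.740 1.328 1.148	tcp: 0.020 0.637 -0.103
final tcp position (m): 0.020 0.637 -0.103


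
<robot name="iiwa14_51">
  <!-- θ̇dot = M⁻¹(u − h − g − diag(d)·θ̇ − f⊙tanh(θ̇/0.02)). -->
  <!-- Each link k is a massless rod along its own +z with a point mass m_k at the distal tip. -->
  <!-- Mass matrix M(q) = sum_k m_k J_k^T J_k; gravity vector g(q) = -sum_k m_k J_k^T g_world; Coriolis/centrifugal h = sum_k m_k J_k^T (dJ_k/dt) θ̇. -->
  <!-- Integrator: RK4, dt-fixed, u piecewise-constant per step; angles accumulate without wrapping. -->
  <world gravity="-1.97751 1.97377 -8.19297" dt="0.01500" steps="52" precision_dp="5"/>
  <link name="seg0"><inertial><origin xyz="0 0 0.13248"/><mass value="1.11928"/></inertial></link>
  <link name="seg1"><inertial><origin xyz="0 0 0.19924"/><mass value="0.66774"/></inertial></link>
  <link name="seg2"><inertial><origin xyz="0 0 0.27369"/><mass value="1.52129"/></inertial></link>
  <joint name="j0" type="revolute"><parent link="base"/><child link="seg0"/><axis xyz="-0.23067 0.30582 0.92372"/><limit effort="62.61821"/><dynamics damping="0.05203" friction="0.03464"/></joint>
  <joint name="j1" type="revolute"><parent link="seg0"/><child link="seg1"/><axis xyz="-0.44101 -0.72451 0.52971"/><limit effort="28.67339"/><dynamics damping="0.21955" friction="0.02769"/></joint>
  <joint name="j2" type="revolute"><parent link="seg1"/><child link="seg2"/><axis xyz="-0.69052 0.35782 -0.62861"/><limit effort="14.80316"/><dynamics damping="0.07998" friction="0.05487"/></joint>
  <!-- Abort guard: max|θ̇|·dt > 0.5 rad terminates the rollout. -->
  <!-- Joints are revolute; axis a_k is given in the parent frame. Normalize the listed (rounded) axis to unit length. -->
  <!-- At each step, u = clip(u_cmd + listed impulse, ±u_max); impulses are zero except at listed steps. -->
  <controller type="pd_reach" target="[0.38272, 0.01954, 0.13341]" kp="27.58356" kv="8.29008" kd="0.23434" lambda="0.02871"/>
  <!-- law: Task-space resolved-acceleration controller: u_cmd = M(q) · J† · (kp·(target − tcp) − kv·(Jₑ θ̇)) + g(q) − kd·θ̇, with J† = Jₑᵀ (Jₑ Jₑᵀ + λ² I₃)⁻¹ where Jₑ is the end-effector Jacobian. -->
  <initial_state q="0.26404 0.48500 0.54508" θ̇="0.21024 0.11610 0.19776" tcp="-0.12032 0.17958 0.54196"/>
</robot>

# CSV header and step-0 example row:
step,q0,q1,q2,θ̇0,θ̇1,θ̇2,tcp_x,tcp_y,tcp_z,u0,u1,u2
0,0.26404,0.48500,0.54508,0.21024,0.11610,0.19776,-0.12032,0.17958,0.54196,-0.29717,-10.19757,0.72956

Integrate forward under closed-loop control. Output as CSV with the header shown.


step,q0,q1,q2,θ̇0,θ̇1,θ̇2,tcp_x,tcp_y,tcp_z,u0,u1,u2
1,0.25972,0.48450,0.55048,-0.72461,-0.17903,0.52048,-0.11961,0.18045,0.54158,-0.14707,-9.22363,0.45160
2,0.24643,0.48006,0.56026,-1.02102,-0.41051,0.78387,-0.11682,0.18184,0.54143,-0.21268,-8.38158,0.27733
3,0.22905,0.47255,0.57398,-1.26532,-0.58804,1.04592,-0.11226,0.18365,0.54141,-0.34471,-7.61544,0.15160
4,0.20736,0.46279,0.59180,-1.58722,-0.71052,1.33202,-0.10620,0.18573,0.54140,-0.49730,-6.92185,0.06062
5,0.18016,0.45163,0.61424,-1.99187,-0.77324,1.65963,-0.09883,0.18794,0.54128,-0.64943,-6.31293,-0.00035
6,0.14653,0.44001,0.64197,-2.43954,-0.77205,2.03657,-0.09032,0.19015,0.54092,-0.78681,-5.80371,-0.03343
7,0.10627,0.42889,0.67571,-2.87295,-0.70662,2.45736,-0.08083,0.19222,0.54019,-0.89870,-5.40400,-0.04008
8,0.06007,0.41920,0.71598,-3.23275,-0.58299,2.90326,-0.07052,0.19400,0.53895,-0.97928,-5.11245,-0.02258
9,0.00942,0.41171,0.76295,-3.47085,-0.41442,3.34743,-0.05950,0.19536,0.53712,-1.02913,-4.91474,0.01441
10,-0.04363,0.40697,0.81638,-3.55973,-0.21974,3.76301,-0.04792,0.19621,0.53463,-1.05453,-4.78684,0.06319
11,-0.09680,0.40520,0.87570,-3.49445,-0.01994,4.12993,-0.03590,0.19645,0.53144,-1.06476,-4.70138,0.11394
12,-0.14783,0.40631,0.94004,-3.27896,0.16083,4.43209,-0.02355,0.19604,0.52755,-1.07067,-4.62793,0.15767
13,-0.19473,0.40992,1.00844,-2.95111,0.31203,4.67393,-0.01097,0.19495,0.52301,-1.07589,-4.55461,0.18453
14,-0.23603,0.41551,1.08003,-2.53911,0.42400,4.85811,0.00172,0.19319,0.51785,-1.08397,-4.47149,0.19042
15,-0.27069,0.42245,1.15395,-2.06952,0.49024,4.98726,0.01444,0.19076,0.51214,-1.09614,-4.37205,0.17503
16,-0.29804,0.43002,1.22942,-1.56789,0.50778,5.06322,0.02710,0.18770,0.50596,-1.11163,-4.25266,0.14095
17,-0.31777,0.43748,1.30562,-1.05793,0.47647,5.08624,0.03961,0.18406,0.49940,-1.12861,-4.11125,0.09279
18,-0.32993,0.44413,1.38176,-0.56145,0.39860,5.05526,0.05192,0.17988,0.49255,-1.14485,-3.94679,0.03607
19,-0.33487,0.44929,1.45704,-0.09799,0.27866,4.96919,0.06399,0.17523,0.48553,-1.15818,-3.75922,-0.02378
20,-0.33337,0.45245,1.53068,0.29002,0.13554,4.83933,0.07578,0.17017,0.47842,-1.15368,-3.55189,-0.08474
21,-0.32648,0.45326,1.60198,0.62384,-0.03554,4.65727,0.08726,0.16475,0.47132,-1.14406,-3.32608,-0.14101
22,-0.31506,0.45142,1.67030,0.89401,-0.21910,4.43852,0.09845,0.15905,0.46428,-1.13030,-3.09149,-0.19330
23,-0.30002,0.44671,1.73502,1.10631,-0.41774,4.17742,0.10937,0.15316,0.45737,-1.11474,-2.84386,-0.23819
24,-0.28223,0.43899,1.79560,1.25982,-0.62051,3.88805,0.12003,0.14714,0.45059,-1.09790,-2.58851,-0.27792
25,-0.26255,0.42825,1.85174,1.35981,-0.81806,3.58502,0.13048,0.14107,0.44396,-1.08140,-2.33020,-0.31515
26,-0.24172,0.41465,1.90332,1.41516,-1.00307,3.28196,0.14072,0.13499,0.43745,-1.06730,-2.07278,-0.35245
27,-0.22032,0.39839,1.95043,1.43612,-1.17046,2.99015,0.15078,0.12894,0.43101,-1.05766,-1.81905,-0.39191
28,-0.19879,0.37978,1.99330,1.43252,-1.31735,2.71761,0.16066,0.12297,0.42461,-1.05414,-1.57082,-0.43477
29,-0.17745,0.35912,2.03225,1.41274,-1.44279,2.46890,0.17034,0.11709,0.41819,-1.05787,-1.32908,-0.48144
30,-0.15649,0.33673,2.06765,1.38321,-1.54733,2.24550,0.17983,0.11133,0.41171,-1.06941,-1.09427,-0.53161
31,-0.13601,0.31292,2.09989,1.34849,-1.63248,2.04667,0.18910,0.10572,0.40514,-1.08880,-0.86645,-0.58443
32,-0.11607,0.28797,2.12930,1.31157,-1.70022,1.87022,0.19813,0.10027,0.39844,-1.11576,-0.64558,-0.63883
33,-0.09668,0.26211,2.15622,1.27424,-1.75266,1.71339,0.20691,0.09499,0.39160,-1.14971,-0.43157,-0.69364
34,-0.07786,0.23556,2.18091,1.23750,-1.79179,1.57329,0.21541,0.08989,0.38462,-1.18997,-0.22443,-0.74780
35,-0.05957,0.20852,2.20360,1.20181,-1.81937,1.44728,0.22361,0.08499,0.37750,-1.23577,-0.02421,-0.80042
36,-0.04182,0.18113,2.22449,1.16734,-1.83691,1.33310,0.23150,0.08029,0.37025,-1.28632,0.16893,-0.85077
37,-0.02457,0.15355,2.24374,1.13407,-1.84566,1.22889,0.23907,0.07580,0.36288,-1.34084,0.35479,-0.89831
38,-0.00780,0.12589,2.26149,1.10190,-1.84666,1.13312,0.24631,0.07151,0.35541,-1.39859,0.53316,-0.94266
39,0.00848,0.09827,2.27786,1.07070,-1.84079,1.04459,0.25321,0.06745,0.34787,-1.45884,0.70381,-0.98356
40,0.02431,0.07078,2.29295,1.04031,-1.82882,0.96233,0.25975,0.06359,0.34027,-1.52092,0.86653,-1.02087
41,0.03968,0.04352,2.30685,1.01058,-1.81142,0.88555,0.26595,0.05995,0.33265,-1.58418,1.02114,-1.05455
42,0.05462,0.01655,2.31963,0.98136,-1.78918,0.81361,0.27180,0.05653,0.32502,-1.64804,1.16752,-1.08459
43,0.06912,-0.01006,2.33137,0.95254,-1.76266,0.74601,0.27731,0.05331,0.31742,-1.71194,1.30559,-1.11109
44,0.08319,-0.03624,2.34212,0.92401,-1.73234,0.68230,0.28248,0.05029,0.30987,-1.77539,1.43533,-1.13416
45,0.09683,-0.06194,2.35194,0.89568,-1.69870,0.62214,0.28731,0.04747,0.30239,-1.83792,1.55679,-1.15397
46,0.11005,-0.08711,2.36088,0.86748,-1.66217,0.56523,0.29182,0.04484,0.29500,-1.89914,1.67005,-1.17071
47,0.12285,-0.11172,2.36899,0.83937,-1.62317,0.51132,0.29602,0.04240,0.28773,-1.95868,1.77526,-1.18459
48,0.13523,-0.13573,2.37632,0.81132,-1.58209,0.46021,0.29993,0.04013,0.28060,-2.01626,1.87263,-1.19584
49,0.14719,-0.15911,2.38289,0.78329,-1.53928,0.41172,0.30354,0.03803,0.27362,-2.07161,1.96239,-1.20471
50,0.15873,-0.18184,2.38876,0.75531,-1.49510,0.36571,0.30688,0.03610,0.26681,-2.12453,2.04483,-1.21143
51,0.16985,-0.20391,2.39395,0.72737,-1.44987,0.32203,0.30997,0.03431,0.26018,-2.17488,2.12025,-1.21627
52,0.18055,-0.22528,2.39850,0.69951,-1.40390,0.28059,0.31281,0.03267,0.25375,,,


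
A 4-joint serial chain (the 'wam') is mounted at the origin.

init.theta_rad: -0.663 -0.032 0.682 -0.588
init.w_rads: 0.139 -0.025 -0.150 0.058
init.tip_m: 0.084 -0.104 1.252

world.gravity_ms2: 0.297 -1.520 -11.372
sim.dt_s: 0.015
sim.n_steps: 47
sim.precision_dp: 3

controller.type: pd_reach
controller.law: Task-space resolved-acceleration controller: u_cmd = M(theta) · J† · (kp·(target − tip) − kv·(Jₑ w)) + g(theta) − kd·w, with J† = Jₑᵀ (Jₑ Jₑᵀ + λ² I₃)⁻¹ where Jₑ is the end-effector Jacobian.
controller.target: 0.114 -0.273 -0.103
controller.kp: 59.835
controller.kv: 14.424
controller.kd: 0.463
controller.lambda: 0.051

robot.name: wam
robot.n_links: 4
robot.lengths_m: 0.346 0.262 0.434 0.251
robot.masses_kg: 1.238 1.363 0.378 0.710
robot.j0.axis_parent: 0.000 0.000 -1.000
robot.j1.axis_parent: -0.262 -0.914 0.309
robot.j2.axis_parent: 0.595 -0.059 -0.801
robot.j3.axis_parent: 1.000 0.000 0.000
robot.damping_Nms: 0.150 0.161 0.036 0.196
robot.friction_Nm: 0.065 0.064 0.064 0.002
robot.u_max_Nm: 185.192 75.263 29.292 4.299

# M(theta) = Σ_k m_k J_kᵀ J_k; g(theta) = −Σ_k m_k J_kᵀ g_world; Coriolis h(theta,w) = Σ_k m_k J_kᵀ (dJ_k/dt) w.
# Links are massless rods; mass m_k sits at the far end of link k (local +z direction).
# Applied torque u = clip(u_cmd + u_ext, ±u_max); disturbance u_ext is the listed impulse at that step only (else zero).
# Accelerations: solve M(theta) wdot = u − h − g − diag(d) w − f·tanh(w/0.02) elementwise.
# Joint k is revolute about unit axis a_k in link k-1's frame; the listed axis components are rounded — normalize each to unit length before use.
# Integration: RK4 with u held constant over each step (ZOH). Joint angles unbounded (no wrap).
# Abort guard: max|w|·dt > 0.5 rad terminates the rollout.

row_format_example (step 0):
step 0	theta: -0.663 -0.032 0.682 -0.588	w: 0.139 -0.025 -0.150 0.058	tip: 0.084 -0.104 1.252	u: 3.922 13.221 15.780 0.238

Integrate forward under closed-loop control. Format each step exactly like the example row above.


step 1	theta: -0.662 -0.029 0.721 -0.648	w: 0.020 0.387 5.132 -7.537	tip: 0.084 -0.105 1.246	u: 3.409 11.488 9.763 2.948
step 2	theta: -0.658 -0.022 0.807 -0.764	w: 0.404 0.541 6.270 -7.862	tip: 0.085 -0.112 1.232	u: 2.712 9.467 5.956 1.388
step 3	theta: -0.652 -0.013 0.906 -0.882	w: 0.220 0.733 6.916 -7.840	tip: 0.086 -0.124 1.214	u: 2.261 7.101 3.156 0.137
step 4	theta: -0.649 -0.001 1.012 -0.999	w: 0.157 0.851 7.250 -7.745	tip: 0.086 -0.139 1.193	u: 1.750 4.750 1.131 -0.729
step 5	theta: -0.647 0.012 1.122 -1.114	w: 0.035 0.931 7.407 -7.620	tip: 0.086 -0.157 1.170	u: 1.269 2.540 -0.351 -1.277
step 6	theta: -0.647 0.026 1.233 -1.227	w: -0.057 0.956 7.453 -7.467	tip: 0.084 -0.176 1.143	u: 0.791 0.586 -1.439 -1.582
step 7	theta: -0.649 0.040 1.345 -1.338	w: -0.166 0.937 7.448 -7.282	tip: 0.082 -0.194 1.115	u: 0.353 -1.079 -2.252 -1.706
step 8	theta: -0.652 0.054 1.456 -1.445	w: -0.329 0.887 7.433 -7.063	tip: 0.079 -0.213 1.084	u: -0.017 -2.453 -2.867 -1.696
step 9	theta: -0.659 0.067 1.568 -1.549	w: -0.525 0.808 7.432 -6.810	tip: 0.076 -0.230 1.052	u: -0.321 -3.557 -3.337 -1.593
step 10	theta: -0.668 0.078 1.679 -1.649	w: -0.754 0.702 7.465 -6.521	tip: 0.072 -0.246 1.019	u: -0.561 -4.420 -3.699 -1.429
step 11	theta: -0.682 0.088 1.792 -1.744	w: -1.022 0.579 7.543 -6.198	tip: 0.068 -0.261 0.985	u: -0.748 -5.066 -3.981 -1.230
step 12	theta: -0.699 0.095 1.906 -1.834	w: -1.335 0.454 7.664 -5.844	tip: 0.064 -0.274 0.950	u: -0.907 -5.494 -4.199 -1.017
step 13	theta: -0.722 0.101 2.022 -1.919	w: -1.697 0.348 7.813 -5.464	tip: 0.059 -0.285 0.915	u: -1.086 -5.651 -4.367 -0.803
step 14	theta: -0.750 0.106 2.140 -1.998	w: -2.103 0.294 7.948 -5.070	tip: 0.055 -0.294 0.881	u: -1.360 -5.409 -4.494 -0.595
step 15	theta: -0.785 0.111 2.260 -2.071	w: -2.530 0.341 7.988 -4.685	tip: 0.050 -0.302 0.848	u: -1.828 -4.578 -4.585 -0.391
step 16	theta: -0.826 0.117 2.378 -2.139	w: -2.927 0.544 7.810 -4.345	tip: 0.045 -0.308 0.816	u: -2.564 -3.020 -4.630 -0.178
step 17	theta: -0.873 0.128 2.492 -2.202	w: -3.214 0.952 7.270 -4.096	tip: 0.040 -0.312 0.786	u: -3.556 -0.862 -4.592 0.055
step 18	theta: -0.922 0.147 2.594 -2.262	w: -3.324 1.571 6.293 -3.967	tip: 0.035 -0.314 0.758	u: -4.683 1.404 -4.422 0.307
step 19	theta: -0.972 0.177 2.679 -2.321	w: -3.266 2.344 4.973 -3.947	tip: 0.030 -0.316 0.732	u: -5.772 3.135 -4.118 0.554
step 20	theta: -1.020 0.218 2.744 -2.381	w: -3.132 3.175 3.550 -3.984	tip: 0.025 -0.318 0.708	u: -6.675 3.869 -3.749 0.754
step 21	theta: -1.067 0.272 2.788 -2.441	w: -3.009 3.972 2.250 -4.023	tip: 0.020 -0.320 0.685	u: -7.323 3.501 -3.395 0.879
step 22	theta: -1.112 0.337 2.814 -2.501	w: -2.921 4.675 1.177 -4.023	tip: 0.017 -0.323 0.662	u: -7.703 2.210 -3.097 0.921
step 23	theta: -1.155 0.411 2.826 -2.561	w: -2.854 5.250 0.340 -3.967	tip: 0.014 -0.328 0.638	u: -7.799 0.283 -2.851 0.898
step 24	theta: -1.198 0.493 2.827 -2.620	w: -2.796 5.676 -0.258 -3.857	tip: 0.014 -0.334 0.613	u: -7.533 -2.020 -2.647 0.834
step 25	theta: -1.240 0.580 2.821 -2.677	w: -2.754 5.934 -0.568 -3.701	tip: 0.015 -0.341 0.587	u: -6.782 -4.473 -2.490 0.759
step 26	theta: -1.280 0.670 2.811 -2.731	w: -2.673 6.052 -0.753 -3.509	tip: 0.018 -0.349 0.560	u: -5.659 -6.724 -2.301 0.691
step 27	theta: -1.320 0.760 2.800 -2.782	w: -2.569 6.041 -0.799 -3.298	tip: 0.024 -0.356 0.531	u: -4.184 -8.646 -2.089 0.646
step 28	theta: -1.357 0.850 2.788 -2.830	w: -2.444 5.923 -0.725 -3.075	tip: 0.031 -0.362 0.501	u: -2.481 -10.137 -1.863 0.626
step 29	theta: -1.393 0.937 2.779 -2.874	w: -2.293 5.730 -0.565 -2.842	tip: 0.040 -0.366 0.472	u: -0.723 -11.158 -1.632 0.628
step 30	theta: -1.426 1.022 2.772 -2.914	w: -2.112 5.494 -0.355 -2.599	tip: 0.050 -0.368 0.442	u: 0.928 -11.732 -1.406 0.646
step 31	theta: -1.456 1.102 2.768 -2.951	w: -1.897 5.249 -0.126 -2.346	tip: 0.061 -0.369 0.413	u: 2.357 -11.933 -1.194 0.672
step 32	theta: -1.482 1.179 2.767 -2.984	w: -1.640 5.026 0.070 -2.085	tip: 0.071 -0.367 0.385	u: 3.488 -11.849 -0.992 0.704
step 33	theta: -1.504 1.253 2.769 -3.014	w: -1.332 4.848 0.184 -1.821	tip: 0.082 -0.364 0.358	u: 4.304 -11.580 -0.795 0.744
step 34	theta: -1.522 1.325 2.773 -3.039	w: -1.008 4.698 0.348 -1.546	tip: 0.091 -0.359 0.332	u: 4.901 -11.222 -0.666 0.785
step 35	theta: -1.534 1.395 2.780 -3.060	w: -0.659 4.586 0.526 -1.263	tip: 0.099 -0.353 0.308	u: 5.262 -10.822 -0.596 0.826
step 36	theta: -1.541 1.463 2.789 -3.076	w: -0.284 4.513 0.709 -0.980	tip: 0.107 -0.346 0.285	u: 5.405 -10.422 -0.584 0.870
step 37	theta: -1.542 1.530 2.801 -3.089	w: 0.109 4.470 0.899 -0.708	tip: 0.112 -0.338 0.263	u: 5.367 -10.049 -0.630 0.920
step 38	theta: -1.538 1.597 2.816 -3.098	w: 0.503 4.442 1.106 -0.461	tip: 0.117 -0.330 0.242	u: 5.203 -9.715 -0.729 0.979
step 39	theta: -1.527 1.664 2.834 -3.103	w: 0.911 4.430 1.305 -0.235	tip: 0.120 -0.321 0.223	u: 4.914 -9.415 -0.865 1.042
step 40	theta: -1.510 1.730 2.855 -3.105	w: 1.321 4.421 1.502 -0.040	tip: 0.122 -0.312 0.204	u: 4.536 -9.134 -1.031 1.111
step 41	theta: -1.488 1.796 2.878 -3.104	w: 1.726 4.403 1.699 0.118	tip: 0.123 -0.302 0.187	u: 4.099 -8.857 -1.217 1.184
step 42	theta: -1.459 1.862 2.905 -3.102	w: 2.115 4.366 1.895 0.237	tip: 0.123 -0.293 0.171	u: 3.625 -8.567 -1.413 1.260
step 43	theta: -1.424 1.927 2.935 -3.097	w: 2.476 4.301 2.083 0.312	tip: 0.122 -0.284 0.156	u: 3.132 -8.250 -1.606 1.336
step 44	theta: -1.385 1.991 2.967 -3.092	w: 2.795 4.199 2.255 0.343	tip: 0.120 -0.275 0.142	u: 2.634 -7.899 -1.786 1.411
step 45	theta: -1.341 2.053 3.002 -3.087	w: 3.053 4.051 2.399 0.329	tip: 0.118 -0.266 0.130	u: 2.142 -7.511 -1.938 1.482
step 46	theta: -1.294 2.112 3.039 -3.083	w: 3.228 3.850 2.501 0.271	tip: 0.115 -0.257 0.118	u: 1.668 -7.084 -2.047 1.548
step 47	theta: -1.245 2.168 3.077 -3.079	w: 3.299 3.590 2.545 0.177	tip: 0.112 -0.249 0.108


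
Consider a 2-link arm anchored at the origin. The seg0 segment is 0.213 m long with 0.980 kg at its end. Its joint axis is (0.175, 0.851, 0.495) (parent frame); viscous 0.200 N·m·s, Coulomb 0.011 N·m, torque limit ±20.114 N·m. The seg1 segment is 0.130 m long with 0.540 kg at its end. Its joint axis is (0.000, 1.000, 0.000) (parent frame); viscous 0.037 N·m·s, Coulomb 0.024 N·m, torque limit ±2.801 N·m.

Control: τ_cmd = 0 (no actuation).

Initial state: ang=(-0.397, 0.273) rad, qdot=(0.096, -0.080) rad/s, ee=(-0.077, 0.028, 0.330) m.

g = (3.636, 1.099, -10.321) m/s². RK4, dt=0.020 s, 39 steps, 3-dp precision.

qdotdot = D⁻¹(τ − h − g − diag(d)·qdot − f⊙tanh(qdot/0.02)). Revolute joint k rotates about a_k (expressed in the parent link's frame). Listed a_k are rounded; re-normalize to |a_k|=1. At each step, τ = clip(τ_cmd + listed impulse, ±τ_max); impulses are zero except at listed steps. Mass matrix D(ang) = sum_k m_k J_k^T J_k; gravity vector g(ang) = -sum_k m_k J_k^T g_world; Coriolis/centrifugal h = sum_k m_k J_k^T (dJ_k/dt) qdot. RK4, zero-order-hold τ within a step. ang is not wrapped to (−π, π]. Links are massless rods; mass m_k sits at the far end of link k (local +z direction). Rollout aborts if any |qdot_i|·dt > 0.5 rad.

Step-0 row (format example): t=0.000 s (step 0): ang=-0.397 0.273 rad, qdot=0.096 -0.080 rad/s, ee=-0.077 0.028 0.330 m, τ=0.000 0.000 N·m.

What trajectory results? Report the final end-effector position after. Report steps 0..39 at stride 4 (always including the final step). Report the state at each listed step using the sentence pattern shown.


t=0.080 s (step 4): ang=-0.418 0.378 rad, qdot=-0.525 2.454 rad/s, ee=-0.069 0.027 0.329 m, τ=0.000 0.000 N·m.
t=0.160 s (step 8): ang=-0.476 0.660 rad, qdot=-0.908 4.630 rad/s, ee=-0.049 0.023 0.321 m, τ=0.000 0.000 N·m.
t=0.240 s (step 12): ang=-0.556 1.127 rad, qdot=-1.019 7.075 rad/s, ee=-0.017 0.014 0.293 m, τ=0.000 0.000 N·m.
t=0.320 s (step 16): ang=-0.617 1.793 rad, qdot=-0.316 9.599 rad/s, ee=0.016 0.000 0.223 m, τ=0.000 0.000 N·m.
t=0.400 s (step 20): ang=-0.578 2.655 rad, qdot=1.277 11.646 rad/s, ee=0.007 0.001 0.115 m, τ=0.000 0.000 N·m.
t=0.480 s (step 24): ang=-0.507 3.504 rad, qdot=-0.170 8.466 rad/s, ee=-0.077 0.023 0.063 m, τ=0.000 0.000 N·m.
t=0.560 s (step 28): ang=-0.604 3.960 rad, qdot=-2.044 3.102 rad/s, ee=-0.137 0.046 0.060 m, τ=0.000 0.000 N·m.
t=0.640 s (step 32): ang=-0.825 4.053 rad, qdot=-3.540 -0.259 rad/s, ee=-0.150 0.068 0.034 m, τ=0.000 0.000 N·m.
t=0.720 s (step 36): ang=-1.184 4.021 rad, qdot=-5.494 0.055 rad/s, ee=-0.135 0.092 -0.015 m, τ=0.000 0.000 N·m.
t=0.780 s (step 39): ang=-1.558 4.089 rad, qdot=-6.890 2.597 rad/s, ee=-0.110 0.118 -0.064 m.
final ee position (m): -0.110 0.118 -0.064
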